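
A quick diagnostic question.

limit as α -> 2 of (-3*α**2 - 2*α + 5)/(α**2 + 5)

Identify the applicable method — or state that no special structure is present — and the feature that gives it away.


Verdict: no special technique — nothing blocks direct substitution at 2: plug in and finish.


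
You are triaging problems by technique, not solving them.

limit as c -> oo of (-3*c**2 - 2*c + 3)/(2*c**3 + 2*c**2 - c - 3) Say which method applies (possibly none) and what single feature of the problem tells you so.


Verdict: dominant-term comparison — as c grows, only the highest-degree terms matter — compare leading terms and read the limit off. Differentiating the expression as a single quotient would eventually settle it as well; matching dominant growth settles it immediately.


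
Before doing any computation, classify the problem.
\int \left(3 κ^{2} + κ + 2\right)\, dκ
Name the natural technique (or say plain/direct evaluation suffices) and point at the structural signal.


Technique: no special technique — the integrand is a sum of constant multiples of powers of κ — integrate term by term.


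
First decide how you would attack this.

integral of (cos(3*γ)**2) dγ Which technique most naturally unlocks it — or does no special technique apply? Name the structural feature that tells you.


Verdict: a trigonometric identity — cos(3*γ)**2 is the textbook power-reduction case — identities first, antiderivatives second.


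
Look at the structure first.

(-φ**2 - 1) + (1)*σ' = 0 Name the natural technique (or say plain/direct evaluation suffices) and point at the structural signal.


Technique: no special technique — solved for the derivative, σ never appears on the right — this is a direct integration in φ, not a differential-equations problem at heart.


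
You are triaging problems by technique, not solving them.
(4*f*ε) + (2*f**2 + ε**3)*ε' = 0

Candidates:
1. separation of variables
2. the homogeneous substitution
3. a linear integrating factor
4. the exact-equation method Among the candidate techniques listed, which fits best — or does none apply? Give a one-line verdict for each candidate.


Best approach: the exact-equation method — because the two cross partials coincide, the form is conservative as written — recover its potential in (f, ε).
- separation of variables: no algebra isolates the independent variable on one side and the unknown on the other.
- the homogeneous substitution — solved for the derivative, the right side changes under joint scaling of the two variables.
- a linear integrating factor: a nonlinear term in the unknown puts this outside the integrating-factor template.
- the exact-equation method — a fit — the right tool for this form.


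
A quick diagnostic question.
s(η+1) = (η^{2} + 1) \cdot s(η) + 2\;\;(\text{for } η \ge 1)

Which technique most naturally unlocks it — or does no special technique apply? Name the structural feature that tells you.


Diagnosis: a summation factor — one step of memory with a weight η^{2} + 1 that changes as the index grows — the summation-factor construction is built for this.


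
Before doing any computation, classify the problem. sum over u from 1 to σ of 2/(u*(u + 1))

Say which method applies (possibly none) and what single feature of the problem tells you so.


Diagnosis: telescoping — the summand 2/(u*(u + 1)) decomposes into fractions whose poles differ by an integer shift — the series collapses.


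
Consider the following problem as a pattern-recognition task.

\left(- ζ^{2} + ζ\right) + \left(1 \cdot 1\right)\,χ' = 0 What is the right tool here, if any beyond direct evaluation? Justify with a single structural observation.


Technique: no special technique — solved for the derivative, χ never appears on the right — this is a direct integration in ζ, not a differential-equations problem at heart.


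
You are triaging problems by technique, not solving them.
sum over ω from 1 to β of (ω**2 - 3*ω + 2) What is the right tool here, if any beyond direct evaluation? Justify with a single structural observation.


Verdict: no special technique — nothing telescopes and nothing is geometric; polynomial terms in ω sum term by term.


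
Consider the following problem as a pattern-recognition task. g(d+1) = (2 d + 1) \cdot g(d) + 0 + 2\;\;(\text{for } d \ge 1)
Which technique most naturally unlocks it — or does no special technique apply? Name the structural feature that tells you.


Diagnosis: a summation factor — first-order linear but the coefficient 2 d + 1 moves with the index — divide by the cumulative product and telescope.


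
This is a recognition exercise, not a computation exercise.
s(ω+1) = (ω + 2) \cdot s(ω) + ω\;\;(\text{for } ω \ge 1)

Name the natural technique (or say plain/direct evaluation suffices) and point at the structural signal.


Technique: a summation factor — first-order linear but the coefficient ω + 2 moves with the index — divide by the cumulative product and telescope.


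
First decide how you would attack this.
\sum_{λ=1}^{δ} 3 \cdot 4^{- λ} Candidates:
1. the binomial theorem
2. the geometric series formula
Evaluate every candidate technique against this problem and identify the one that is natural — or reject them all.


Method: the geometric series formula — consecutive terms stand in a fixed index-free ratio — the geometric sum formula closes it.
- the binomial theorem — no binomial coefficients pair with matched powers.
- the geometric series formula: yes — fits the structure here.


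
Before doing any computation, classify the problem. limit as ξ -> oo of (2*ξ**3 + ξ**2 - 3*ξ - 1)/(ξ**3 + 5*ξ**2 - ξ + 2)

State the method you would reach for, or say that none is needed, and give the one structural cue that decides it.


Best approach: dominant-term comparison — as ξ grows, only the highest-degree terms matter — compare leading terms and read the limit off. Differentiating the expression as a single quotient would eventually settle it as well; matching dominant growth settles it immediately.


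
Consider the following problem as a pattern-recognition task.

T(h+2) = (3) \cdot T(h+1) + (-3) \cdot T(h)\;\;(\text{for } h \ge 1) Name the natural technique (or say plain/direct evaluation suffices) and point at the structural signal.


Best approach: the characteristic-root method — fixed numeric weights on consecutive terms and no forcing term added: the root method in its home territory.


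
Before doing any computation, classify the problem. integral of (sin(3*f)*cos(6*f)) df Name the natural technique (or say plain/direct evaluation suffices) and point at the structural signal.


Diagnosis: a trigonometric identity — the identity turns sin(3*f)*cos(6*f) into two lone cosines/sines, each trivially integrable.


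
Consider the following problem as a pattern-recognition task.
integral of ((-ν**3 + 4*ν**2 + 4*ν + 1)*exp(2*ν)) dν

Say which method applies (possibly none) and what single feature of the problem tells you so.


Technique: integration by parts — a polynomial -ν**3 + 4*ν**2 + 4*ν + 1 against the kernel exp(2*ν) is the signature bounded-ladder case for integration by parts.


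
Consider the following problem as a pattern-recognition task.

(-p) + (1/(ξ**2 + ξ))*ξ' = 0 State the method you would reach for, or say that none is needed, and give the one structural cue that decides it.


Method: separation of variables — a product of single-variable factors, p and ξ**2 + ξ — the textbook separable form. A Bernoulli rewrite would carry it as the equation stands — separating the variables needs no rearrangement either.


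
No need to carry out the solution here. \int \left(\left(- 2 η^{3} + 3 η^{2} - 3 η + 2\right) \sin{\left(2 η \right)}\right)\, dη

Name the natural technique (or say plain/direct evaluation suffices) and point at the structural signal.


Best approach: integration by parts — a polynomial - 2 η^{3} + 3 η^{2} - 3 η + 2 against the kernel \sin{\left(2 η \right)} is the signature bounded-ladder case for integration by parts.


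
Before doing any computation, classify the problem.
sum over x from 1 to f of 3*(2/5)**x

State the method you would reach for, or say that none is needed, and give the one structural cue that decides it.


Best approach: the geometric series formula — check a ratio of consecutive terms: it is 2/5, independent of the index, so the geometric formula closes the sum.


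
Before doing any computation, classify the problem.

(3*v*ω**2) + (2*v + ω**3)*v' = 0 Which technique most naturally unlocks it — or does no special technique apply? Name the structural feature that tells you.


Verdict: the exact-equation method — check exactness first: here it holds (3*v*ω**2, 2*v + ω**3 have matching cross partials), so no integrating factor is needed.


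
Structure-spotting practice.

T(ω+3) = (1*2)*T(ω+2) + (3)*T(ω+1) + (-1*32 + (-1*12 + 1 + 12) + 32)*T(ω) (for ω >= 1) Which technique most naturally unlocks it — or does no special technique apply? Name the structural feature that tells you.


Diagnosis: the characteristic-root method — linear, homogeneous, constant coefficients: solutions of the form r^ω exist — find the roots of the characteristic polynomial.


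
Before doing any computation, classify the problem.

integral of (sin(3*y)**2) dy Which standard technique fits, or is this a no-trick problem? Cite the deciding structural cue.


Verdict: a trigonometric identity — an even power like sin(3*y)**2 flattens under the half-angle identity into first-degree cosines you can integrate directly.


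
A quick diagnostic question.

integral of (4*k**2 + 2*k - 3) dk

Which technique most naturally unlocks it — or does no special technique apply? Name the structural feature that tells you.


Verdict: no special technique — the integrand is a sum of constant multiples of powers of k — integrate term by term.


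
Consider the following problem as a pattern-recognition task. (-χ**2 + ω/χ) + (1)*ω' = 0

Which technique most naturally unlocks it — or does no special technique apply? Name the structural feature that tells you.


Verdict: a linear integrating factor — linear in the unknown with genuine forcing: multiply through by the exponential of the integrated coefficient and the left side closes into one derivative.


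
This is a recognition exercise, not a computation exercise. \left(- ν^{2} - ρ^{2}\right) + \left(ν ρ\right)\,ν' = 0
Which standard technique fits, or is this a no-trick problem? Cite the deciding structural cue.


Method: the homogeneous substitution — the slope's numerator and denominator have matching total degree, so it depends only on ν/ρ and the ratio substitution collapses it. A Bernoulli rewrite works here as the equation stands — the homogeneous substitution is the more immediate reading.


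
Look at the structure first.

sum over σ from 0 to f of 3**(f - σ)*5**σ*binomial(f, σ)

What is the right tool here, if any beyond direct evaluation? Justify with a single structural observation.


Method: the binomial theorem — binomial(f, σ) weighting matched powers of 5 and 3 is the expanded form of (5 + 3)^f — fold it back up.


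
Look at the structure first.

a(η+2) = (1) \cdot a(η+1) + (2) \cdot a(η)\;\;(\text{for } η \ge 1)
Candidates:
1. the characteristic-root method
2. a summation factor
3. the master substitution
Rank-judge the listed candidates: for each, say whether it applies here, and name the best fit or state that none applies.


Method: the characteristic-root method — the recurrence treats every index alike (constant coefficients, no forcing) — precisely the regime where r^η trials close it.
- the characteristic-root method: applies; the problem has the shape this method handles.
- a summation factor — the recurrence reaches back more than one step, outside the first-order family a summation factor normalizes.
- the master substitution: the recursion steps by a constant offset, so exponential reindexing is pointless.


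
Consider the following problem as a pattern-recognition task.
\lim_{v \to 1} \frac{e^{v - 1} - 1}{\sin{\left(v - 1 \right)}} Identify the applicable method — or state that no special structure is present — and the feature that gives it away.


Diagnosis: l'Hôpital's rule (0/0) — numerator and denominator both vanish at 1 — a genuine 0/0 form, which is exactly when l'Hôpital applies. A local series expansion at the point resolves it as well; the rule is the packaged version of that step.


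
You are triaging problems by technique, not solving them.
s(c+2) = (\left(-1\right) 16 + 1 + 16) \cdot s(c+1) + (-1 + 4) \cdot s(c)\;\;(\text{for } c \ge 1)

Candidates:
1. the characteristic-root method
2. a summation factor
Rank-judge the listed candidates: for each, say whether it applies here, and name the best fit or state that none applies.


Diagnosis: the characteristic-root method — shift-invariance with fixed coefficients calls for exponential trials; the characteristic polynomial finds every r^c.
- the characteristic-root method: applicable, and directly so.
- a summation factor — a summation factor telescopes one-step recursions; this one carries higher-order memory.


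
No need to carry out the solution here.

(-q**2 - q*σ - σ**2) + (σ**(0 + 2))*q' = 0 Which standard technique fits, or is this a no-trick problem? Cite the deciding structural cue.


Best approach: the homogeneous substitution — the slope's numerator and denominator have matching total degree, so it depends only on q/σ and the ratio substitution collapses it.


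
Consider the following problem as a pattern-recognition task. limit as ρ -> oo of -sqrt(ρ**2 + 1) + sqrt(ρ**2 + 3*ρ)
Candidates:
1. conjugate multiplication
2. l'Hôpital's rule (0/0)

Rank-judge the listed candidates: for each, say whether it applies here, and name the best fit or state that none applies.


Best approach: conjugate multiplication — this difference gives up after one conjugate multiplication — the radical structure cancels against its conjugate.
- conjugate multiplication — a fit — the right tool for this form.
- l'Hôpital's rule (0/0) — the expression is a difference driving to ∞ − ∞, not a 0/0 quotient — there is no ratio for the rule to differentiate.


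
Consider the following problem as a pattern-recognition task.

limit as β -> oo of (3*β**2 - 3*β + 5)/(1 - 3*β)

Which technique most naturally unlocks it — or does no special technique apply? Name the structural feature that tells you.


Verdict: dominant-term comparison — divide by the highest power of β present: lower-order terms vanish and the dominant ratio remains. Viewed as a single quotient this is an ∞/∞ form — an at-infinity application of l'Hôpital's rule would also resolve it; comparing leading growth reads the answer without differentiating.


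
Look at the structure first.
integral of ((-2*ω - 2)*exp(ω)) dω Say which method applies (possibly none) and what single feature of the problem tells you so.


Diagnosis: integration by parts — a polynomial -2*ω - 2 against the kernel exp(ω) is the signature bounded-ladder case for integration by parts.


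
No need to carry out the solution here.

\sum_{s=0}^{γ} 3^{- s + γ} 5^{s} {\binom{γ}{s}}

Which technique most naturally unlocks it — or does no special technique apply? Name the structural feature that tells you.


Technique: the binomial theorem — terms weighting {\binom{γ}{s}} against matched powers of 5 and 3 reassemble into (5 + 3)^γ by the binomial theorem.


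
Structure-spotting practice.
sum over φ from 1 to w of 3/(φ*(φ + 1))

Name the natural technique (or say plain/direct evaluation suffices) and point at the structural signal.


Method: telescoping — rewrite 3/(φ*(φ + 1)) as simple fractions and successive terms eat each other — only the edges survive.


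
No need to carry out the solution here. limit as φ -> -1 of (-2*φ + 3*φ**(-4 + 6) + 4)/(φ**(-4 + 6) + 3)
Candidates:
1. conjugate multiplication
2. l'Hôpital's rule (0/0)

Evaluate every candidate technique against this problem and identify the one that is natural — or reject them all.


Verdict: no special technique — the expression is continuous at -1 — substitute and evaluate; no indeterminate form appears.
- conjugate multiplication — multiplying by a conjugate would not remove any indeterminacy here.
- l'Hôpital's rule (0/0): evaluation at the point is determinate, so the rule has nothing to repair.


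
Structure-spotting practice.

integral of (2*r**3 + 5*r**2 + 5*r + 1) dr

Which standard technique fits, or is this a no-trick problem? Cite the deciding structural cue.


Verdict: no special technique — the integrand is a sum of constant multiples of powers of r — integrate term by term.


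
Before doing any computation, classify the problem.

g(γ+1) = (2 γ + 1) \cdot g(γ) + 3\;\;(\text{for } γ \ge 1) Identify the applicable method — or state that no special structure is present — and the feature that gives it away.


Method: a summation factor — normalize by the running product of 2 γ + 1: the left side becomes a difference, and differences sum.


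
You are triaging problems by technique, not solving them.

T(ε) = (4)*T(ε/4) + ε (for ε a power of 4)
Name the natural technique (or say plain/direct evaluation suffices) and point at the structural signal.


Technique: the master substitution — a divide-and-conquer shape: argument ε/4, so change variables with ε = 4^m and solve the linear version.


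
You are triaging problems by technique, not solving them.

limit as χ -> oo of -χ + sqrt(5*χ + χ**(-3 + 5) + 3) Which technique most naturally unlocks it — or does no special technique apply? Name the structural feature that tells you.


Technique: conjugate multiplication — infinity minus infinity with a radical in play — multiply by the conjugate so the divergences of sqrt(5*χ + χ**(-3 + 5) + 3) and χ annihilate.


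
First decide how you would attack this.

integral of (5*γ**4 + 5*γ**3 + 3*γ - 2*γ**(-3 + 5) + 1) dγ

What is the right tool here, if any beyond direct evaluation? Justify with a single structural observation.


Diagnosis: no special technique — scan for structure and find none: constant multiples of powers of γ, integrate directly.


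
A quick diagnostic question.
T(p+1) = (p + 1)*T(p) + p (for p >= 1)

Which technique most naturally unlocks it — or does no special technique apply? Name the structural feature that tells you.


Method: a summation factor — with the index-dependent coefficient p + 1, dividing by the cumulative product turns the left side into a pure difference.


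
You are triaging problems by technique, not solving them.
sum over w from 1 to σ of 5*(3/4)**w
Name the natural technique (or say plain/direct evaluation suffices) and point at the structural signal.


Diagnosis: the geometric series formula — each term is 3/4 times the previous one, so the geometric-series formula applies directly.


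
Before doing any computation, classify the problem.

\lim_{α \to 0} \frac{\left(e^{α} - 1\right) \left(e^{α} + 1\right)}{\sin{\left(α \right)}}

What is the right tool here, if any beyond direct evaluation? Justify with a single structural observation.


Diagnosis: l'Hôpital's rule (0/0) — substituting 0 gives 0 over 0; differentiate top and bottom once and re-evaluate. One could equally expand both pieces locally and compare leading terms; the rule does that in one stroke.


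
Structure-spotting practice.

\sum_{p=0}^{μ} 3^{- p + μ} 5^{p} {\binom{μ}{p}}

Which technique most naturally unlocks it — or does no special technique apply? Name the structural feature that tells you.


Diagnosis: the binomial theorem — the binomial coefficients weight matched powers of 5 and 3, which is exactly the expansion of a binomial power.


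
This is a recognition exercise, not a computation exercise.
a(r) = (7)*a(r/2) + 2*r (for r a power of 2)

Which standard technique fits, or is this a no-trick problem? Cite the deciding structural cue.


Best approach: the master substitution — the argument shrinks by the factor 2, so measure the index on a logarithmic scale and the recursion becomes a shift.


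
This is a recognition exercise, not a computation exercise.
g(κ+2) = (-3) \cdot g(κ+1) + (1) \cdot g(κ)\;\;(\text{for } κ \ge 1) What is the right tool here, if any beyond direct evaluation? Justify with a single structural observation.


Diagnosis: the characteristic-root method — every coefficient is a fixed number and the forcing is zero — substitute r^κ and read off the root equation.


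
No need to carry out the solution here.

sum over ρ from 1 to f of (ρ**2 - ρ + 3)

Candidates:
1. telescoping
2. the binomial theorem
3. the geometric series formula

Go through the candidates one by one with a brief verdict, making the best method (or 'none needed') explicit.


Best approach: no special technique — constant-multiple powers of ρ with no cancellation partners and no common ratio — use the standard power-sum formulas.
- telescoping — the terms as presented offer no neighboring cancellation — a telescoping rewrite may exist, but the displayed structure does not hand one over.
- the binomial theorem: no binomial coefficients pair up with complementary powers here.
- the geometric series formula: the term-to-term ratio changes with the index, so the geometric formula cannot close it.


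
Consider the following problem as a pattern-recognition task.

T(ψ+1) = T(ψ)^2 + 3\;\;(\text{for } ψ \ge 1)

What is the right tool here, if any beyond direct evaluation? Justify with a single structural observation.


Diagnosis: no special technique — the new term depends nonlinearly on the old ones, which disqualifies every superposition-based technique.


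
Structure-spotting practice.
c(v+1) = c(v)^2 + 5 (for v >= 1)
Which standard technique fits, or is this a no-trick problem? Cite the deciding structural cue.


Method: no special technique — each new value is a nonlinear function of earlier ones — scaling arguments and superposition both fail.


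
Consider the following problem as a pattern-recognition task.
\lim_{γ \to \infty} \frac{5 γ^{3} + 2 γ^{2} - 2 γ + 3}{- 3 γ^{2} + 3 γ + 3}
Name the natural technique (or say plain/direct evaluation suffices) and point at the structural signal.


Technique: dominant-term comparison — growth-rate triage: the leading powers of γ decide the limit, everything else is noise. l'Hôpital's at-infinity variant applies to the expression viewed as a single quotient; the leading-term comparison is the direct route.


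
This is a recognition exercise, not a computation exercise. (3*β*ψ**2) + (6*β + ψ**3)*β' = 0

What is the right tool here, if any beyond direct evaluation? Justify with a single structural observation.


Diagnosis: the exact-equation method — because the two cross partials coincide, the form is conservative as written — recover its potential in (ψ, β).


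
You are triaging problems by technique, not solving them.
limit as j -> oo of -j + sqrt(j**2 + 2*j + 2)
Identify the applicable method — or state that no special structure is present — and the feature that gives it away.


Verdict: conjugate multiplication — both pieces blow up but their difference is finite; the conjugate trick rationalizes sqrt(j**2 + 2*j + 2) - j.


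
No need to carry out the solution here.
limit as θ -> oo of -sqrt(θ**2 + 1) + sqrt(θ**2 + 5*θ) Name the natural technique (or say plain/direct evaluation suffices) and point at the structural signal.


Diagnosis: conjugate multiplication — both pieces blow up but their difference is finite; the conjugate trick rationalizes sqrt(θ**2 + 5*θ) - sqrt(θ**2 + 1).


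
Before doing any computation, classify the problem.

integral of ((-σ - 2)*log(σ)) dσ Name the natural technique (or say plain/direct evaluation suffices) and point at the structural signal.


Technique: integration by parts — choose u = log(σ): one derivative turns the logarithm algebraic, and the remaining factor -σ - 2 integrates term by term under the power rule.


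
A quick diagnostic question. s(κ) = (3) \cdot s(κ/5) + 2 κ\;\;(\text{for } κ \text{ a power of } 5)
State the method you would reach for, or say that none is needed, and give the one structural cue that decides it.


Verdict: the master substitution — the argument contracts 5-fold per step: reindex κ exponentially and solve the linear recurrence in the new index.


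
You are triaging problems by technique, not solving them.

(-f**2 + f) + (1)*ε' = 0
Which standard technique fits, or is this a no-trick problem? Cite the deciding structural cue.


Best approach: no special technique — solved for the derivative, no ε appears — this is antidifferentiation in f wearing ODE clothing.


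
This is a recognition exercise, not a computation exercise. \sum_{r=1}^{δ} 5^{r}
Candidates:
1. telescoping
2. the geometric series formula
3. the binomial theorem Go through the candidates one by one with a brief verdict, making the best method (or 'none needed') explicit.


Verdict: the geometric series formula — term-over-term division gives 5 every time — index-free ratio, geometric sum formula applies.
- telescoping — neither a shifted-difference shape nor integer-spaced poles are present.
- the geometric series formula — applies; the problem has the shape this method handles.
- the binomial theorem — there is no sum-raised-to-a-power identity hiding in these terms.


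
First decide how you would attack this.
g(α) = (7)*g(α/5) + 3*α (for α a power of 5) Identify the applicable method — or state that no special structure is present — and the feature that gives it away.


Technique: the master substitution — index division is the fingerprint: α/5 in the recursive call means substitute α = 5^m.


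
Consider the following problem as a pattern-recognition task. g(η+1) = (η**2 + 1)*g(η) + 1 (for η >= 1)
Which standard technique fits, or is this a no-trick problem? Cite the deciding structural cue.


Technique: a summation factor — rescale the sequence by the product of the weights η**2 + 1 so far — the recurrence collapses to a plain running sum.


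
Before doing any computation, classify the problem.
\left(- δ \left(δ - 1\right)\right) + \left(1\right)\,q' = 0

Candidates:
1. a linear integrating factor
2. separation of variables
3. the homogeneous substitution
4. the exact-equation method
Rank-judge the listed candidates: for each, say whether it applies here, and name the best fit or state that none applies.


Method: no special technique — the slope is a pure function of δ; integrate both sides and be done.
- a linear integrating factor — with the unknown absent the integrating factor is a formality; direct integration is the working structure.
- separation of variables — separation is only trivially available — with the unknown absent from the slope this is a direct integration, not a separation problem.
- the homogeneous substitution — the ratio substitution does not collapse this equation.
- the exact-equation method: with the unknown absent from both coefficients, the cross-partial test holds emptily — nothing for the exact method to work on.


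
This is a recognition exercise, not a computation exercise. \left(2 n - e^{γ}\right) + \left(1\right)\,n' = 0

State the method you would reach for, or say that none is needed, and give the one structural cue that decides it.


Technique: a linear integrating factor — linear in the unknown with genuine forcing: multiply through by the exponential of the integrated coefficient and the left side closes into one derivative.


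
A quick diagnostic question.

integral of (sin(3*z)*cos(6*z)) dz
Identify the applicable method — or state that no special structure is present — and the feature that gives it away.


Verdict: a trigonometric identity — two different frequencies multiply in sin(3*z)*cos(6*z); the product-to-sum formula separates them.


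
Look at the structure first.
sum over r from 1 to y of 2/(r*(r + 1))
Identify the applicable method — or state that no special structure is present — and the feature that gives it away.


Best approach: telescoping — 2/(r*(r + 1)) is a collapsed telescope: expand it into simple fractions to see the cancellation.


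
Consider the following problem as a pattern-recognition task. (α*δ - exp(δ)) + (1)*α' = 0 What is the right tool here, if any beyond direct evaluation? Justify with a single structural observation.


Technique: a linear integrating factor — the equation is linear in α with coefficient δ; multiplying by the integrating factor exp(∫δ) makes the left side a perfect derivative.


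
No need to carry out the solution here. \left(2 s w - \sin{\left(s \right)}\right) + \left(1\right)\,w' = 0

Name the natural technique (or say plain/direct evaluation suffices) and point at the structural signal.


Method: a linear integrating factor — the equation is linear in w with coefficient 2 s; multiplying by the integrating factor exp(∫2 s) makes the left side a perfect derivative.


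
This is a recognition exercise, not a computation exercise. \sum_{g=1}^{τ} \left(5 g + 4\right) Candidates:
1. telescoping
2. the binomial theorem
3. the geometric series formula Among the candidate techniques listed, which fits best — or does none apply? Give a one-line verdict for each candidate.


Diagnosis: no special technique — no ratio, no shift structure, no binomial pattern: sum the constant-multiple powers of g with known formulas.
- telescoping: in the displayed form, no term reappears at a neighboring index to cancel against.
- the binomial theorem: no binomial coefficients pair up with complementary powers here.
- the geometric series formula — the ratio of consecutive terms depends on the index.


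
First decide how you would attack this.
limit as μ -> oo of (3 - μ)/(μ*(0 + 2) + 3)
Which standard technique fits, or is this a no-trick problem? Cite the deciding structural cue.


Method: dominant-term comparison — growth-rate triage: the leading powers of μ decide the limit, everything else is noise. Differentiating the expression as a single quotient would eventually settle it as well; matching dominant growth settles it immediately.


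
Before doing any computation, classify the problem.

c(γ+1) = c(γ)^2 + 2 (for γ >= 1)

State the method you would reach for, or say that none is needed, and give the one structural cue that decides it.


Best approach: no special technique — the unknown enters the rule nonlinearly, not as a weighted sum — no linear method is even well-posed.


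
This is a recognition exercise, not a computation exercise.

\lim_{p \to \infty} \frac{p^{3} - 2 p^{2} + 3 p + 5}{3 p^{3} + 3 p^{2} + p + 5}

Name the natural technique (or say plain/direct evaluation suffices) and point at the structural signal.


Method: dominant-term comparison — divide by the highest power of p present: lower-order terms vanish and the dominant ratio remains. l'Hôpital's at-infinity variant applies to the expression viewed as a single quotient; the leading-term comparison is the direct route.


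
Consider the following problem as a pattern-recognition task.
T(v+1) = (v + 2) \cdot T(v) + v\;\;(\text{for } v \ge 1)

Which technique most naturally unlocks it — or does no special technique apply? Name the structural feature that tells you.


Verdict: a summation factor — first-order linear but the coefficient v + 2 moves with the index — divide by the cumulative product and telescope.


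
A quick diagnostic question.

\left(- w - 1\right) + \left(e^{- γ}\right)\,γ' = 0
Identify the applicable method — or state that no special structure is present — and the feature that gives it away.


Best approach: separation of variables — all dependence on the two variables factors apart, the defining separable shape. The cross-partial test also passes here (vacuously, each side single-variable); the potential-function route would work, separation is simply more immediate.


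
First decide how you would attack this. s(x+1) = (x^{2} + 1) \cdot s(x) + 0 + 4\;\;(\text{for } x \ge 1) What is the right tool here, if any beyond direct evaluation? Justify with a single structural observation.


Best approach: a summation factor — one-term recursion with variable weight x^{2} + 1 is solved by product normalization, not by root-finding.


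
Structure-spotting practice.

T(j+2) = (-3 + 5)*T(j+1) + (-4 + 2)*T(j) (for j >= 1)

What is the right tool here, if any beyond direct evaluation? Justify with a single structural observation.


Verdict: the characteristic-root method — constant coefficients and linearity mean the ansatz r^j reduces it to solving the characteristic polynomial.


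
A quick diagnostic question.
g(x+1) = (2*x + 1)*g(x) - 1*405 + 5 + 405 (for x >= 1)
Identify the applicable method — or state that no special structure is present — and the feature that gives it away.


Best approach: a summation factor — because the multiplier 2*x + 1 is index-dependent, divide through by its running product and sum the resulting differences.


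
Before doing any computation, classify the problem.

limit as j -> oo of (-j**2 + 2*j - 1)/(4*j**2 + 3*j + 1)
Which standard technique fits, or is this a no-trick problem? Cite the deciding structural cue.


Verdict: dominant-term comparison — divide by the highest power of j present: lower-order terms vanish and the dominant ratio remains. Viewed as a single quotient this is an ∞/∞ form — an at-infinity application of l'Hôpital's rule would also resolve it; comparing leading growth reads the answer without differentiating.


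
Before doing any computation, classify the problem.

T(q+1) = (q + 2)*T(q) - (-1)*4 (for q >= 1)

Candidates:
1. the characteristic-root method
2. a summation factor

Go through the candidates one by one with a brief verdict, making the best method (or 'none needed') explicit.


Best approach: a summation factor — because the multiplier q + 2 is index-dependent, divide through by its running product and sum the resulting differences.
- the characteristic-root method — the coefficients change with the index, which the root method cannot absorb.
- a summation factor: a fit — the right tool for this form.


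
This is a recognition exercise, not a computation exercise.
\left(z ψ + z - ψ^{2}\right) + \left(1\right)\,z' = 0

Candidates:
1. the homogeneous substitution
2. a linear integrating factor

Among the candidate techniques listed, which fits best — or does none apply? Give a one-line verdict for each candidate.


Best approach: a linear integrating factor — linear in the unknown with genuine forcing: multiply through by the exponential of the integrated coefficient and the left side closes into one derivative.
- the homogeneous substitution: the ratio substitution does not collapse this equation.
- a linear integrating factor — yes, a natural case for it.


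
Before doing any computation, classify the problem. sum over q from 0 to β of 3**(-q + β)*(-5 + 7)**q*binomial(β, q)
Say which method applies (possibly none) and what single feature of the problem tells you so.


Diagnosis: the binomial theorem — the binomial coefficients weight matched powers of (-5 + 7) and 3, which is exactly the expansion of a binomial power.


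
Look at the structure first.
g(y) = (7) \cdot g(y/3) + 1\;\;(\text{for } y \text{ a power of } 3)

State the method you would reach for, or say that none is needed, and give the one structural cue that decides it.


Method: the master substitution — the argument shrinks by the factor 3, so measure the index on a logarithmic scale and the recursion becomes a shift.


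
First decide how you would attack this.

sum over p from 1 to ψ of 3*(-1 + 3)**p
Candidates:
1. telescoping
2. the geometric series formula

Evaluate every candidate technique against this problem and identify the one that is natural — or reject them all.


Method: the geometric series formula — consecutive terms stand in a fixed index-free ratio — the geometric sum formula closes it.
- telescoping: the summand is not presented as a shifted difference — a telescoping rewrite may exist, but the displayed structure does not offer one.
- the geometric series formula: yes — fits the structure here.


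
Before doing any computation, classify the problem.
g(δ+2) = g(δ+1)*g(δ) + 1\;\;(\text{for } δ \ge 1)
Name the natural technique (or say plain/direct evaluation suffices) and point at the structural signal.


Method: no special technique — the unknown sequence enters the update nonlinearly, so no linear method fits the recurrence as written — direct iteration remains.


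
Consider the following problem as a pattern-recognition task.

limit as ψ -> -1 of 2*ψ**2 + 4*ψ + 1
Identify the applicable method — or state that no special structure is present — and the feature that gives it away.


Method: no special technique — the function is continuous at -1; evaluation is itself the limit, no machinery required.


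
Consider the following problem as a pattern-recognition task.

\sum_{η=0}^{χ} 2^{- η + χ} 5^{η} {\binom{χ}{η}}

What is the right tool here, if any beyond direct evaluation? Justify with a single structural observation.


Diagnosis: the binomial theorem — terms weighting {\binom{χ}{η}} against matched powers of 5 and 2 reassemble into (5 + 2)^χ by the binomial theorem.


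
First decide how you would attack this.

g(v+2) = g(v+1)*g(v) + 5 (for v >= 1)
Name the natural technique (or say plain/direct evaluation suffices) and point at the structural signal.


Diagnosis: no special technique — the unknown sequence enters the update nonlinearly, so no linear method fits the recurrence as written — direct iteration remains.


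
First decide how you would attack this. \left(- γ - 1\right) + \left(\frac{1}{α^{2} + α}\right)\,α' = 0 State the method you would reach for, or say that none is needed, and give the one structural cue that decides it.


Diagnosis: separation of variables — all dependence on the two variables factors apart, the defining separable shape. This doubles as a Bernoulli equation in the unknown as written; dividing and integrating works on it directly.


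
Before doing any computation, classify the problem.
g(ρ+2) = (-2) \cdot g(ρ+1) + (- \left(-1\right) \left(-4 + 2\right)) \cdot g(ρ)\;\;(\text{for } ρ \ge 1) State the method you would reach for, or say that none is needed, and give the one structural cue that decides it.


Best approach: the characteristic-root method — every coefficient is a fixed number and the forcing is zero — substitute r^ρ and read off the root equation.


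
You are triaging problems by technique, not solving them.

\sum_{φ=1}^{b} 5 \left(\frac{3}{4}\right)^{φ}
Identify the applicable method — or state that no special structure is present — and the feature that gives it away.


Technique: the geometric series formula — the ratio of consecutive terms is the constant \frac{3}{4}, independent of the index — a geometric sum.


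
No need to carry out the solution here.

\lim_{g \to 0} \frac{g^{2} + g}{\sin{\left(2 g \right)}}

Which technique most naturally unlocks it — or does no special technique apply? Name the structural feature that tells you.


Best approach: l'Hôpital's rule (0/0) — substituting 0 gives 0 over 0; differentiate top and bottom once and re-evaluate. Known elementary limits would finish this too — the rule just bypasses the case analysis.
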